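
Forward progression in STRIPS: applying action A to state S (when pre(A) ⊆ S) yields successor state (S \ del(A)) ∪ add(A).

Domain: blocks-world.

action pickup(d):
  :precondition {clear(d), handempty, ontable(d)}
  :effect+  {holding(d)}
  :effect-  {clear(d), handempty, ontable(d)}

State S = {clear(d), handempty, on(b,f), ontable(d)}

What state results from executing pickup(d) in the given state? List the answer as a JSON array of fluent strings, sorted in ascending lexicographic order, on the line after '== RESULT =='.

Progress:
  pre ⊆ S: {clear(d), handempty, ontable(d)} ⊆ S  — applicable
  S \ del = {on(b,f)}
  ∪ add   = {holding(d), on(b,f)}

== RESULT ==
["holding(d)", "on(b,f)"]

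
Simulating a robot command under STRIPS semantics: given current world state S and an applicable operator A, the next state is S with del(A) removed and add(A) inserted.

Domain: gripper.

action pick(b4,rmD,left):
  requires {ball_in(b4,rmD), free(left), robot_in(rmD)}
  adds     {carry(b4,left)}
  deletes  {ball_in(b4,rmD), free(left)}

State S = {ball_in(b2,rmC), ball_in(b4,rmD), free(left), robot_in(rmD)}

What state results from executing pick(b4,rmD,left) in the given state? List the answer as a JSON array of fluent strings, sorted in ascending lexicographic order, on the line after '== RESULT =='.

Progress:
  pre ⊆ S: {ball_in(b4,rmD), free(left), robot_in(rmD)} ⊆ S  — applicable
  S \ del = {ball_in(b2,rmC), robot_in(rmD)}
  ∪ add   = {ball_in(b2,rmC), carry(b4,left), robot_in(rmD)}

== RESULT ==
["ball_in(b2,rmC)", "carry(b4,left)", "robot_in(rmD)"]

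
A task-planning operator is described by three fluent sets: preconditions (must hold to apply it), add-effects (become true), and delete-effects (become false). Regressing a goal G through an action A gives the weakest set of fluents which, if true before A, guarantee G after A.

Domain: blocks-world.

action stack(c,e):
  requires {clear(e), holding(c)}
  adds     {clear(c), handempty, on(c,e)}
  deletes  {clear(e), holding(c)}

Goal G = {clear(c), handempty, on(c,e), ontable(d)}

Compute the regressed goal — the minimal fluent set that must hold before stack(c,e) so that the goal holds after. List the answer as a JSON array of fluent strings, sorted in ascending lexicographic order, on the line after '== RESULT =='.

Compute (G \ add) ∪ pre:
  G ∩ del = {}  (empty — regression defined)
  G \ add = {clear(c), handempty, on(c,e), ontable(d)} \ {clear(c), handempty, on(c,e)} = {ontable(d)}
  ∪ pre   = {ontable(d)} ∪ {clear(e), holding(c)}
          = {clear(e), holding(c), ontable(d)}

== RESULT ==
["clear(e)", "holding(c)", "ontable(d)"]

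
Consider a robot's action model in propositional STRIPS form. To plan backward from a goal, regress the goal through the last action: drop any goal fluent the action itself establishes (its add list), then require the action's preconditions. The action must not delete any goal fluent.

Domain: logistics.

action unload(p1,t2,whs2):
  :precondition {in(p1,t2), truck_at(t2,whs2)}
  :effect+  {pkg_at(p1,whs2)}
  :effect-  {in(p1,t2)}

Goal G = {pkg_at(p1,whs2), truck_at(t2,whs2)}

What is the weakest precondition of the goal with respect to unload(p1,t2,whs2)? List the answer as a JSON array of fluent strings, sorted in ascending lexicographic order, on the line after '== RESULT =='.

Regress:
  G ∩ del = {}  (empty — regression defined)
  G \ add = {pkg_at(p1,whs2), truck_at(t2,whs2)} \ {pkg_at(p1,whs2)} = {truck_at(t2,whs2)}
  ∪ pre   = {truck_at(t2,whs2)} ∪ {in(p1,t2), truck_at(t2,whs2)}
          = {in(p1,t2), truck_at(t2,whs2)}

== RESULT ==
["in(p1,t2)", "truck_at(t2,whs2)"]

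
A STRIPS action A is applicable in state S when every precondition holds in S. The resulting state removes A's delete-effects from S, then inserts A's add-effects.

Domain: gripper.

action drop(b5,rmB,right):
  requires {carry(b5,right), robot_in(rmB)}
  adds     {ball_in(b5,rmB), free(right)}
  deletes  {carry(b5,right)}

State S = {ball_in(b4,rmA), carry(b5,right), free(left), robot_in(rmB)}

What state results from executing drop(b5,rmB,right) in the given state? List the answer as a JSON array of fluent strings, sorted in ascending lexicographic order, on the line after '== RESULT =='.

Progress:
  pre ⊆ S: {carry(b5,right), robot_in(rmB)} ⊆ S  — applicable
  S \ del = {ball_in(b4,rmA), free(left), robot_in(rmB)}
  ∪ add   = {ball_in(b4,rmA), ball_in(b5,rmB), free(left), free(right), robot_in(rmB)}

== RESULT ==
["ball_in(b4,rmA)", "ball_in(b5,rmB)", "free(left)", "free(right)", "robot_in(rmB)"]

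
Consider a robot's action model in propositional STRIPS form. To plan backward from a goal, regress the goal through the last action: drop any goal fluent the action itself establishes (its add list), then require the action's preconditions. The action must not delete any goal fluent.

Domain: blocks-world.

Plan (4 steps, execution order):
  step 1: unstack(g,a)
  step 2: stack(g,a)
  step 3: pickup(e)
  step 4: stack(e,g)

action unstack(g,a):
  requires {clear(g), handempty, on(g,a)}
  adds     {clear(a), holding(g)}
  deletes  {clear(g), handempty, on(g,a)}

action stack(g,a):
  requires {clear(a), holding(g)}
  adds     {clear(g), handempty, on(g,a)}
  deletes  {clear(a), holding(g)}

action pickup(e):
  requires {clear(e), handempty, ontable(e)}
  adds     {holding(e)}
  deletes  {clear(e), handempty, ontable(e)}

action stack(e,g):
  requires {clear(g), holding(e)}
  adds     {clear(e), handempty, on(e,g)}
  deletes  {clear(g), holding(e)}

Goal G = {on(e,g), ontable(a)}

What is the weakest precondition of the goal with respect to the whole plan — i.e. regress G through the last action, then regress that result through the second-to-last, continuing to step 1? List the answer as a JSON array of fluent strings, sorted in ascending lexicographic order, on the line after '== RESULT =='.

Work backward from the goal:
  through step 4 (stack(e,g)): drop {on(e,g)}, keep {ontable(a)}, require {clear(g), holding(e)}
    → {clear(g), holding(e), ontable(a)}
  through step 3 (pickup(e)): drop {holding(e)}, keep {clear(g), ontable(a)}, require {clear(e), handempty, ontable(e)}
    → {clear(e), clear(g), handempty, ontable(a), ontable(e)}
  through step 2 (stack(g,a)): drop {clear(g), handempty}, keep {clear(e), ontable(a), ontable(e)}, require {clear(a), holding(g)}
    → {clear(a), clear(e), holding(g), ontable(a), ontable(e)}
  through step 1 (unstack(g,a)): drop {clear(a), holding(g)}, keep {clear(e), ontable(a), ontable(e)}, require {clear(g), handempty, on(g,a)}
    → {clear(e), clear(g), handempty, on(g,a), ontable(a), ontable(e)}

== RESULT ==
["clear(e)", "clear(g)", "handempty", "on(g,a)", "ontable(a)", "ontable(e)"]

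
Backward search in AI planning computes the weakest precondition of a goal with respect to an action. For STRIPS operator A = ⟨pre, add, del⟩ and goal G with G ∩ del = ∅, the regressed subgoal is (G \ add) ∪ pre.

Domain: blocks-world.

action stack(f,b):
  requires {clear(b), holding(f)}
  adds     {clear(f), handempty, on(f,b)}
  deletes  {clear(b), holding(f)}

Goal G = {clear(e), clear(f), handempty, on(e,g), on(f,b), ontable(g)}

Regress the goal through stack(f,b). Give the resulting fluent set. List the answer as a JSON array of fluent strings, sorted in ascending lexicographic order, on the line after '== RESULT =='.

Regress:
  G ∩ del = {}  (empty — regression defined)
  G \ add = {clear(e), clear(f), handempty, on(e,g), on(f,b), ontable(g)} \ {clear(f), handempty, on(f,b)} = {clear(e), on(e,g), ontable(g)}
  ∪ pre   = {clear(e), on(e,g), ontable(g)} ∪ {clear(b), holding(f)}
          = {clear(b), clear(e), holding(f), on(e,g), ontable(g)}

== RESULT ==
["clear(b)", "clear(e)", "holding(f)", "on(e,g)", "ontable(g)"]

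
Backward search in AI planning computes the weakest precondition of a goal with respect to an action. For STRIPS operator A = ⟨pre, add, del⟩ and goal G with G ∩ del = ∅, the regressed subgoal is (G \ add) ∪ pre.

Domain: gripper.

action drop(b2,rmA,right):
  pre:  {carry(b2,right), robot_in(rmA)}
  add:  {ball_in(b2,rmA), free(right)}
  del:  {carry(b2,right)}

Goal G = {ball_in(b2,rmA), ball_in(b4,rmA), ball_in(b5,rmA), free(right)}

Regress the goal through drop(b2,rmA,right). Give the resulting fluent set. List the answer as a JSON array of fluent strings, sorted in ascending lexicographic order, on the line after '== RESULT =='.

Compute (G \ add) ∪ pre:
  G ∩ del = {}  (empty — regression defined)
  G \ add = {ball_in(b2,rmA), ball_in(b4,rmA), ball_in(b5,rmA), free(right)} \ {ball_in(b2,rmA), free(right)} = {ball_in(b4,rmA), ball_in(b5,rmA)}
  ∪ pre   = {ball_in(b4,rmA), ball_in(b5,rmA)} ∪ {carry(b2,right), robot_in(rmA)}
          = {ball_in(b4,rmA), ball_in(b5,rmA), carry(b2,right), robot_in(rmA)}

== RESULT ==
["ball_in(b4,rmA)", "ball_in(b5,rmA)", "carry(b2,right)", "robot_in(rmA)"]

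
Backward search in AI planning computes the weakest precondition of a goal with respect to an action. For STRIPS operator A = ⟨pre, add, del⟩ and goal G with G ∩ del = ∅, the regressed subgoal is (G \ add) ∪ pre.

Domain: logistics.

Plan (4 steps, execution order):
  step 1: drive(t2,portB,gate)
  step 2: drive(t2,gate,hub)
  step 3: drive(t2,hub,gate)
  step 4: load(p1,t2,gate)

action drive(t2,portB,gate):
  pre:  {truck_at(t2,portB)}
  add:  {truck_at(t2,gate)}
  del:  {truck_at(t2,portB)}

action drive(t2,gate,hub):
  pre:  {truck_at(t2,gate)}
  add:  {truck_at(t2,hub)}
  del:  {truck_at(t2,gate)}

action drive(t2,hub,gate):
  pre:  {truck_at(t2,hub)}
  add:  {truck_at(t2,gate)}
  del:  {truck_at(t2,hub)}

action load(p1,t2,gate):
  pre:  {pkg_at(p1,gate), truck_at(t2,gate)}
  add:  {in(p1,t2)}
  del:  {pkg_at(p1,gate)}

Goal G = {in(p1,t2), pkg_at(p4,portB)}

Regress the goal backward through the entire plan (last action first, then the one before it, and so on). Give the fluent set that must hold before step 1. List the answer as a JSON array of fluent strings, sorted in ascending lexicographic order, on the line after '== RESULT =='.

Regress step by step:
  through step 4 (load(p1,t2,gate)): drop {in(p1,t2)}, keep {pkg_at(p4,portB)}, require {pkg_at(p1,gate), truck_at(t2,gate)}
    → {pkg_at(p1,gate), pkg_at(p4,portB), truck_at(t2,gate)}
  through step 3 (drive(t2,hub,gate)): drop {truck_at(t2,gate)}, keep {pkg_at(p1,gate), pkg_at(p4,portB)}, require {truck_at(t2,hub)}
    → {pkg_at(p1,gate), pkg_at(p4,portB), truck_at(t2,hub)}
  through step 2 (drive(t2,gate,hub)): drop {truck_at(t2,hub)}, keep {pkg_at(p1,gate), pkg_at(p4,portB)}, require {truck_at(t2,gate)}
    → {pkg_at(p1,gate), pkg_at(p4,portB), truck_at(t2,gate)}
  through step 1 (drive(t2,portB,gate)): drop {truck_at(t2,gate)}, keep {pkg_at(p1,gate), pkg_at(p4,portB)}, require {truck_at(t2,portB)}
    → {pkg_at(p1,gate), pkg_at(p4,portB), truck_at(t2,portB)}

== RESULT ==
["pkg_at(p1,gate)", "pkg_at(p4,portB)", "truck_at(t2,portB)"]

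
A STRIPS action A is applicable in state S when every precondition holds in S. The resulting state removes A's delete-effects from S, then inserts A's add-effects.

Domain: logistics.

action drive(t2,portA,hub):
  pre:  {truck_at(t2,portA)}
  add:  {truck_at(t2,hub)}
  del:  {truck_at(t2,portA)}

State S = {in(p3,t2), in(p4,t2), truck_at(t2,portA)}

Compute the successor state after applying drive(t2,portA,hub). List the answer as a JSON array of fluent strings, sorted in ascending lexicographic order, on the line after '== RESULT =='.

Progress:
  pre ⊆ S: {truck_at(t2,portA)} ⊆ S  — applicable
  S \ del = {in(p3,t2), in(p4,t2)}
  ∪ add   = {in(p3,t2), in(p4,t2), truck_at(t2,hub)}

== RESULT ==
["in(p3,t2)", "in(p4,t2)", "truck_at(t2,hub)"]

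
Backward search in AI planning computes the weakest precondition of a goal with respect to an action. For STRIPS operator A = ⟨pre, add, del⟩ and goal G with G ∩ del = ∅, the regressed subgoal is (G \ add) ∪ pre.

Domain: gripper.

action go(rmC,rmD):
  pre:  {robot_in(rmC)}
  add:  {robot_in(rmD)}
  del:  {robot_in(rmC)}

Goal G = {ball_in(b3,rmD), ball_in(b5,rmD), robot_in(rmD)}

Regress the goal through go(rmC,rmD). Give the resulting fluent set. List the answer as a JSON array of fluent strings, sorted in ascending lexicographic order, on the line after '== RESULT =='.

Regress:
  G ∩ del = {}  (empty — regression defined)
  G \ add = {ball_in(b3,rmD), ball_in(b5,rmD), robot_in(rmD)} \ {robot_in(rmD)} = {ball_in(b3,rmD), ball_in(b5,rmD)}
  ∪ pre   = {ball_in(b3,rmD), ball_in(b5,rmD)} ∪ {robot_in(rmC)}
          = {ball_in(b3,rmD), ball_in(b5,rmD), robot_in(rmC)}

== RESULT ==
["ball_in(b3,rmD)", "ball_in(b5,rmD)", "robot_in(rmC)"]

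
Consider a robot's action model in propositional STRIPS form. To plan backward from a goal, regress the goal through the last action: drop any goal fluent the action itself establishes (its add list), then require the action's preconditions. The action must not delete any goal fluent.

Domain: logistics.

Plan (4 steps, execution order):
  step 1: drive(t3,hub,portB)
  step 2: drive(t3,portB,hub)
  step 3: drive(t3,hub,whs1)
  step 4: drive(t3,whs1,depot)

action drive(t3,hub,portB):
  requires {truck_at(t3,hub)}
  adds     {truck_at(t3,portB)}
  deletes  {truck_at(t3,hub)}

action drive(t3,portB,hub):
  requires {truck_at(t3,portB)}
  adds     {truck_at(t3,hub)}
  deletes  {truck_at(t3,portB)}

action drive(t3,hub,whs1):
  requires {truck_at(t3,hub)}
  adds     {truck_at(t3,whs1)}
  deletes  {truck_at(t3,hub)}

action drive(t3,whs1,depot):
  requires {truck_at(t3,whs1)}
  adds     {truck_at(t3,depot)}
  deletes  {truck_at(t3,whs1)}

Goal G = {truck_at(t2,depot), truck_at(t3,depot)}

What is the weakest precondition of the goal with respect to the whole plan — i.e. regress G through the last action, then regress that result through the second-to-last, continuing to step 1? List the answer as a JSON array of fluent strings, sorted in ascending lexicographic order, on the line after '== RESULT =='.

Work backward from the goal:
  through step 4 (drive(t3,whs1,depot)): drop {truck_at(t3,depot)}, keep {truck_at(t2,depot)}, require {truck_at(t3,whs1)}
    → {truck_at(t2,depot), truck_at(t3,whs1)}
  through step 3 (drive(t3,hub,whs1)): drop {truck_at(t3,whs1)}, keep {truck_at(t2,depot)}, require {truck_at(t3,hub)}
    → {truck_at(t2,depot), truck_at(t3,hub)}
  through step 2 (drive(t3,portB,hub)): drop {truck_at(t3,hub)}, keep {truck_at(t2,depot)}, require {truck_at(t3,portB)}
    → {truck_at(t2,depot), truck_at(t3,portB)}
  through step 1 (drive(t3,hub,portB)): drop {truck_at(t3,portB)}, keep {truck_at(t2,depot)}, require {truck_at(t3,hub)}
    → {truck_at(t2,depot), truck_at(t3,hub)}

== RESULT ==
["truck_at(t2,depot)", "truck_at(t3,hub)"]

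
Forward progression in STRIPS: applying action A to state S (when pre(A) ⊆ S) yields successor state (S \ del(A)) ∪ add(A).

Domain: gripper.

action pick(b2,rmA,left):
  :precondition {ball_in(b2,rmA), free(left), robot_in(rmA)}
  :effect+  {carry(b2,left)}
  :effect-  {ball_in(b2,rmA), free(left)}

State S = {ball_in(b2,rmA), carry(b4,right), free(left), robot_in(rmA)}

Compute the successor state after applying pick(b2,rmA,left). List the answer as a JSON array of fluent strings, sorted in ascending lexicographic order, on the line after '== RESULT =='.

Compute (S \ del) ∪ add:
  pre ⊆ S: {ball_in(b2,rmA), free(left), robot_in(rmA)} ⊆ S  — applicable
  S \ del = {carry(b4,right), robot_in(rmA)}
  ∪ add   = {carry(b2,left), carry(b4,right), robot_in(rmA)}

== RESULT ==
["carry(b2,left)", "carry(b4,right)", "robot_in(rmA)"]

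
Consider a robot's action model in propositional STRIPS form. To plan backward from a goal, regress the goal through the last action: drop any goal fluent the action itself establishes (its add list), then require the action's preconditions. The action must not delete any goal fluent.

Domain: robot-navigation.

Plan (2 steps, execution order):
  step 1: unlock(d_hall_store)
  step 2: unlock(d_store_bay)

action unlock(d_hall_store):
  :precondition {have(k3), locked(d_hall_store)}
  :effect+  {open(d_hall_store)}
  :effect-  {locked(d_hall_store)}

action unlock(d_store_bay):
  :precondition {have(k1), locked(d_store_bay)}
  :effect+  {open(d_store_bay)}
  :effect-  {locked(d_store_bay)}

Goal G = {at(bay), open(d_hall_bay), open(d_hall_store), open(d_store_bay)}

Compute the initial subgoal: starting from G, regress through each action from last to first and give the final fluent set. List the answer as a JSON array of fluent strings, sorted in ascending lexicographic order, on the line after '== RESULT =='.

Regress step by step:
  through step 2 (unlock(d_store_bay)): drop {open(d_store_bay)}, keep {at(bay), open(d_hall_bay), open(d_hall_store)}, require {have(k1), locked(d_store_bay)}
    → {at(bay), have(k1), locked(d_store_bay), open(d_hall_bay), open(d_hall_store)}
  through step 1 (unlock(d_hall_store)): drop {open(d_hall_store)}, keep {at(bay), have(k1), locked(d_store_bay), open(d_hall_bay)}, require {have(k3), locked(d_hall_store)}
    → {at(bay), have(k1), have(k3), locked(d_hall_store), locked(d_store_bay), open(d_hall_bay)}

== RESULT ==
["at(bay)", "have(k1)", "have(k3)", "locked(d_hall_store)", "locked(d_store_bay)", "open(d_hall_bay)"]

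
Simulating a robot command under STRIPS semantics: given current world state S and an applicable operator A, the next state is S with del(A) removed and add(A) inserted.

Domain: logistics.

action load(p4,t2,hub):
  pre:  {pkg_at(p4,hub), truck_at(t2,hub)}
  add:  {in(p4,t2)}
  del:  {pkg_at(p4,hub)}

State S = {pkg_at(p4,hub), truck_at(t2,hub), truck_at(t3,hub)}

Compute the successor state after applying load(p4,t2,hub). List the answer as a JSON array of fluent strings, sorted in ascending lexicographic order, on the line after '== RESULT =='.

Compute (S \ del) ∪ add:
  pre ⊆ S: {pkg_at(p4,hub), truck_at(t2,hub)} ⊆ S  — applicable
  S \ del = {truck_at(t2,hub), truck_at(t3,hub)}
  ∪ add   = {in(p4,t2), truck_at(t2,hub), truck_at(t3,hub)}

== RESULT ==
["in(p4,t2)", "truck_at(t2,hub)", "truck_at(t3,hub)"]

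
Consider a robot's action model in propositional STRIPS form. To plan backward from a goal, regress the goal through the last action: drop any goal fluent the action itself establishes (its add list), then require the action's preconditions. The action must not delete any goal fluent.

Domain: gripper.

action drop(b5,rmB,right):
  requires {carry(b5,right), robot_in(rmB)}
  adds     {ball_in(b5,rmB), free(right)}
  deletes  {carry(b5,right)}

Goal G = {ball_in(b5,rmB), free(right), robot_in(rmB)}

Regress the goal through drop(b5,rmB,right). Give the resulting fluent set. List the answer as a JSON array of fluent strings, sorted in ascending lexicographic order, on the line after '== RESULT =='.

Regress:
  G ∩ del = {}  (empty — regression defined)
  G \ add = {ball_in(b5,rmB), free(right), robot_in(rmB)} \ {ball_in(b5,rmB), free(right)} = {robot_in(rmB)}
  ∪ pre   = {robot_in(rmB)} ∪ {carry(b5,right), robot_in(rmB)}
          = {carry(b5,right), robot_in(rmB)}

== RESULT ==
["carry(b5,right)", "robot_in(rmB)"]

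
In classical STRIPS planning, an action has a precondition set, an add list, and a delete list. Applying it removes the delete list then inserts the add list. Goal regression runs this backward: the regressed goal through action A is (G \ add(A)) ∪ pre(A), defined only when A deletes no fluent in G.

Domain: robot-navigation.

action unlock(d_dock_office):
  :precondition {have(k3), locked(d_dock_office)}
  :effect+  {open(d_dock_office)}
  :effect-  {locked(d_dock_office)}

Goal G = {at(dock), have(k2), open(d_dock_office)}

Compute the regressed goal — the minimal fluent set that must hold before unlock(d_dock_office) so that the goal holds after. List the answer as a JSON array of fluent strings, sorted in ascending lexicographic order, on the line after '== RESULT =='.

Regress:
  G ∩ del = {}  (empty — regression defined)
  G \ add = {at(dock), have(k2), open(d_dock_office)} \ {open(d_dock_office)} = {at(dock), have(k2)}
  ∪ pre   = {at(dock), have(k2)} ∪ {have(k3), locked(d_dock_office)}
          = {at(dock), have(k2), have(k3), locked(d_dock_office)}

== RESULT ==
["at(dock)", "have(k2)", "have(k3)", "locked(d_dock_office)"]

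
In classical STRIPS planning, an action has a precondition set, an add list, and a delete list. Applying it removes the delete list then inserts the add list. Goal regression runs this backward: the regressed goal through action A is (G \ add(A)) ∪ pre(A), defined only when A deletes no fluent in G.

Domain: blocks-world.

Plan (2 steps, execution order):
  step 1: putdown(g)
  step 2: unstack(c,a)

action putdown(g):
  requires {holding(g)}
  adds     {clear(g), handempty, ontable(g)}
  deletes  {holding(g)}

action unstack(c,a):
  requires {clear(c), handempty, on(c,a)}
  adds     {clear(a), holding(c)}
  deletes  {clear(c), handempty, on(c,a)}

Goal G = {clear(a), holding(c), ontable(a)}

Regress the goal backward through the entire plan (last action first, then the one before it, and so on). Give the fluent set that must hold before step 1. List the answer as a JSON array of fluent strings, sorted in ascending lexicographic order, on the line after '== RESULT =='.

Work backward from the goal:
  through step 2 (unstack(c,a)): drop {clear(a), holding(c)}, keep {ontable(a)}, require {clear(c), handempty, on(c,a)}
    → {clear(c), handempty, on(c,a), ontable(a)}
  through step 1 (putdown(g)): drop {handempty}, keep {clear(c), on(c,a), ontable(a)}, require {holding(g)}
    → {clear(c), holding(g), on(c,a), ontable(a)}

== RESULT ==
["clear(c)", "holding(g)", "on(c,a)", "ontable(a)"]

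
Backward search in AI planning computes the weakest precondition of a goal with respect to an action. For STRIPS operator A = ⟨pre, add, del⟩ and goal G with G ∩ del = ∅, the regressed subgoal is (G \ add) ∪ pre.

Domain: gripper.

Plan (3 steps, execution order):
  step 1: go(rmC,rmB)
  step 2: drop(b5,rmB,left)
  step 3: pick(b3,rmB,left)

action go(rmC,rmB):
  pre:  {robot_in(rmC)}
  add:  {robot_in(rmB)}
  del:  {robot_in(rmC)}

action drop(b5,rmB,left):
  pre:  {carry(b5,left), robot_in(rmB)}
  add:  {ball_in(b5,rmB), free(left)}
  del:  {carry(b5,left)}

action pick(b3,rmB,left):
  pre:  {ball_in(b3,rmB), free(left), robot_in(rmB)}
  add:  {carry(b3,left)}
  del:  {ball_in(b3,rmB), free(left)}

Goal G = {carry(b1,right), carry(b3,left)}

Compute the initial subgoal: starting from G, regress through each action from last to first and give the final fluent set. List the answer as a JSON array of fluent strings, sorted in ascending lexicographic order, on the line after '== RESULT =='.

Regress step by step:
  through step 3 (pick(b3,rmB,left)): drop {carry(b3,left)}, keep {carry(b1,right)}, require {ball_in(b3,rmB), free(left), robot_in(rmB)}
    → {ball_in(b3,rmB), carry(b1,right), free(left), robot_in(rmB)}
  through step 2 (drop(b5,rmB,left)): drop {free(left)}, keep {ball_in(b3,rmB), carry(b1,right), robot_in(rmB)}, require {carry(b5,left), robot_in(rmB)}
    → {ball_in(b3,rmB), carry(b1,right), carry(b5,left), robot_in(rmB)}
  through step 1 (go(rmC,rmB)): drop {robot_in(rmB)}, keep {ball_in(b3,rmB), carry(b1,right), carry(b5,left)}, require {robot_in(rmC)}
    → {ball_in(b3,rmB), carry(b1,right), carry(b5,left), robot_in(rmC)}

== RESULT ==
["ball_in(b3,rmB)", "carry(b1,right)", "carry(b5,left)", "robot_in(rmC)"]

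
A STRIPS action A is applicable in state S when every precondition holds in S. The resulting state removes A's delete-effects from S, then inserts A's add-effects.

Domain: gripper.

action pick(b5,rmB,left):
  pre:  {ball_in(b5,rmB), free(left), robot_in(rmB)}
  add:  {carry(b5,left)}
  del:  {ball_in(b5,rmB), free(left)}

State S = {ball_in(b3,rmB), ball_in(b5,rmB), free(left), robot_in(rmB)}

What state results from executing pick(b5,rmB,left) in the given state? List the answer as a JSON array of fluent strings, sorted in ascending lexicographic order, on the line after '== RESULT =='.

Compute (S \ del) ∪ add:
  pre ⊆ S: {ball_in(b5,rmB), free(left), robot_in(rmB)} ⊆ S  — applicable
  S \ del = {ball_in(b3,rmB), robot_in(rmB)}
  ∪ add   = {ball_in(b3,rmB), carry(b5,left), robot_in(rmB)}

== RESULT ==
["ball_in(b3,rmB)", "carry(b5,left)", "robot_in(rmB)"]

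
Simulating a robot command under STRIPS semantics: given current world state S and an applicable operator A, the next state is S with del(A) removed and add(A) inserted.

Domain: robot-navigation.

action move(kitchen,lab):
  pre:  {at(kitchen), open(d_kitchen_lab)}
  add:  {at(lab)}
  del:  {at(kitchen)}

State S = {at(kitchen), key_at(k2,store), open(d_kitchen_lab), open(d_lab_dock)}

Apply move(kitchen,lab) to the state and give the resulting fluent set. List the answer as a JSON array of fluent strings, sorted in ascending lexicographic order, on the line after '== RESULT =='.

Progress:
  pre ⊆ S: {at(kitchen), open(d_kitchen_lab)} ⊆ S  — applicable
  S \ del = {key_at(k2,store), open(d_kitchen_lab), open(d_lab_dock)}
  ∪ add   = {at(lab), key_at(k2,store), open(d_kitchen_lab), open(d_lab_dock)}

== RESULT ==
["at(lab)", "key_at(k2,store)", "open(d_kitchen_lab)", "open(d_lab_dock)"]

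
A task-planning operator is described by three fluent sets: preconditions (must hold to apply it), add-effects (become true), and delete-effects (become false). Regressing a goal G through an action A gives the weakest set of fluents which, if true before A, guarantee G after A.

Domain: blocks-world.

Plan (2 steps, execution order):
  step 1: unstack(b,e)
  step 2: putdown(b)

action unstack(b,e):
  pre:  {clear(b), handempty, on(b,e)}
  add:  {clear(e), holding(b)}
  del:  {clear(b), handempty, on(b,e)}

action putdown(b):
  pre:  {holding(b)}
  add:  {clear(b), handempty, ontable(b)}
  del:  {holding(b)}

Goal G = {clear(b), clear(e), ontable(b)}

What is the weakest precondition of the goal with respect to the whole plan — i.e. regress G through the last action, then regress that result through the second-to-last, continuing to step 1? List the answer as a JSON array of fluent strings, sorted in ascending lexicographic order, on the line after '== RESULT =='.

Work backward from the goal:
  through step 2 (putdown(b)): drop {clear(b), ontable(b)}, keep {clear(e)}, require {holding(b)}
    → {clear(e), holding(b)}
  through step 1 (unstack(b,e)): drop {clear(e), holding(b)}, keep {}, require {clear(b), handempty, on(b,e)}
    → {clear(b), handempty, on(b,e)}

== RESULT ==
["clear(b)", "handempty", "on(b,e)"]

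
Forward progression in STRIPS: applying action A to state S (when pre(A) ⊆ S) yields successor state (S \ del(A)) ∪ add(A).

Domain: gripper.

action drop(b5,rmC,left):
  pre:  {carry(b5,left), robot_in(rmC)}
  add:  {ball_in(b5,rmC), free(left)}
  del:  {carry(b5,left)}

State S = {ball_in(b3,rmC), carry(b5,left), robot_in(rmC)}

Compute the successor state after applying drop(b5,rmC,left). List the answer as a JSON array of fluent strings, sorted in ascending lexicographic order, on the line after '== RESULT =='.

Compute (S \ del) ∪ add:
  pre ⊆ S: {carry(b5,left), robot_in(rmC)} ⊆ S  — applicable
  S \ del = {ball_in(b3,rmC), robot_in(rmC)}
  ∪ add   = {ball_in(b3,rmC), ball_in(b5,rmC), free(left), robot_in(rmC)}

== RESULT ==
["ball_in(b3,rmC)", "ball_in(b5,rmC)", "free(left)", "robot_in(rmC)"]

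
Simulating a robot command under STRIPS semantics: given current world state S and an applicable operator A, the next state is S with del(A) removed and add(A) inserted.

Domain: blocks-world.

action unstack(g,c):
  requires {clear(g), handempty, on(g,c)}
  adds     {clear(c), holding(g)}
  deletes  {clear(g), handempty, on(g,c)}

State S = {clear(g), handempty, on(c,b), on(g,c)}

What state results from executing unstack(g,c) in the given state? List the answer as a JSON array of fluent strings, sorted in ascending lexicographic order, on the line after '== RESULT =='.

Compute (S \ del) ∪ add:
  pre ⊆ S: {clear(g), handempty, on(g,c)} ⊆ S  — applicable
  S \ del = {on(c,b)}
  ∪ add   = {clear(c), holding(g), on(c,b)}

== RESULT ==
["clear(c)", "holding(g)", "on(c,b)"]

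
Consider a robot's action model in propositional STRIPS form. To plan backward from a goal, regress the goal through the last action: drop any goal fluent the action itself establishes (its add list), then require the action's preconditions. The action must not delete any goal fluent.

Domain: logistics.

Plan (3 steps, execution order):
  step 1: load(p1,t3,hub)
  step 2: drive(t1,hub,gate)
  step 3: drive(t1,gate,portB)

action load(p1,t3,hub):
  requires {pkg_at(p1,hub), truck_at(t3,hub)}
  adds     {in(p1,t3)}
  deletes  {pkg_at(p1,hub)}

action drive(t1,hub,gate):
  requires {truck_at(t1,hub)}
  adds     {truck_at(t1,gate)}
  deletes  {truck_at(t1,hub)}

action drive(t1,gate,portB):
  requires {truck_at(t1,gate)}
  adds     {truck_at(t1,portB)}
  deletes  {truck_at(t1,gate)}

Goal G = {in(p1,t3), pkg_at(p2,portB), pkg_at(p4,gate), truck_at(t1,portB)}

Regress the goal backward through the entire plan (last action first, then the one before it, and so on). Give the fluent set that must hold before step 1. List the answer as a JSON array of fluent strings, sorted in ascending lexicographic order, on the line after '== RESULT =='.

Work backward from the goal:
  through step 3 (drive(t1,gate,portB)): drop {truck_at(t1,portB)}, keep {in(p1,t3), pkg_at(p2,portB), pkg_at(p4,gate)}, require {truck_at(t1,gate)}
    → {in(p1,t3), pkg_at(p2,portB), pkg_at(p4,gate), truck_at(t1,gate)}
  through step 2 (drive(t1,hub,gate)): drop {truck_at(t1,gate)}, keep {in(p1,t3), pkg_at(p2,portB), pkg_at(p4,gate)}, require {truck_at(t1,hub)}
    → {in(p1,t3), pkg_at(p2,portB), pkg_at(p4,gate), truck_at(t1,hub)}
  through step 1 (load(p1,t3,hub)): drop {in(p1,t3)}, keep {pkg_at(p2,portB), pkg_at(p4,gate), truck_at(t1,hub)}, require {pkg_at(p1,hub), truck_at(t3,hub)}
    → {pkg_at(p1,hub), pkg_at(p2,portB), pkg_at(p4,gate), truck_at(t1,hub), truck_at(t3,hub)}

== RESULT ==
["pkg_at(p1,hub)", "pkg_at(p2,portB)", "pkg_at(p4,gate)", "truck_at(t1,hub)", "truck_at(t3,hub)"]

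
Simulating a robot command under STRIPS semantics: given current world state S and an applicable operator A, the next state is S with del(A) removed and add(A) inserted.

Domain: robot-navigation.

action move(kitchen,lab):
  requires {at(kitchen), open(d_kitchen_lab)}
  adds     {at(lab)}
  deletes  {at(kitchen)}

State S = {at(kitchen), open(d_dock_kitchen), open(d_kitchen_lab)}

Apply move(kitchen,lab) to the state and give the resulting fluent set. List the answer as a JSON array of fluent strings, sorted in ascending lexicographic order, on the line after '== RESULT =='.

Compute (S \ del) ∪ add:
  pre ⊆ S: {at(kitchen), open(d_kitchen_lab)} ⊆ S  — applicable
  S \ del = {open(d_dock_kitchen), open(d_kitchen_lab)}
  ∪ add   = {at(lab), open(d_dock_kitchen), open(d_kitchen_lab)}

== RESULT ==
["at(lab)", "open(d_dock_kitchen)", "open(d_kitchen_lab)"]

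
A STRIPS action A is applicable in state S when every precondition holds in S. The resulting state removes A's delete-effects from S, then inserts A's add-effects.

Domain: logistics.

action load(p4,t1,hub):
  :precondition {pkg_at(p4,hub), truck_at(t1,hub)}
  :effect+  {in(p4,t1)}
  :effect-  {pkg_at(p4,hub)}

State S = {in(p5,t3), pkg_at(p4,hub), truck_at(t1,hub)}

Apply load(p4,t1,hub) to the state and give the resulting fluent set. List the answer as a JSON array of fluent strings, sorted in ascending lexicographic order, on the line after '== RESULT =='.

Compute (S \ del) ∪ add:
  pre ⊆ S: {pkg_at(p4,hub), truck_at(t1,hub)} ⊆ S  — applicable
  S \ del = {in(p5,t3), truck_at(t1,hub)}
  ∪ add   = {in(p4,t1), in(p5,t3), truck_at(t1,hub)}

== RESULT ==
["in(p4,t1)", "in(p5,t3)", "truck_at(t1,hub)"]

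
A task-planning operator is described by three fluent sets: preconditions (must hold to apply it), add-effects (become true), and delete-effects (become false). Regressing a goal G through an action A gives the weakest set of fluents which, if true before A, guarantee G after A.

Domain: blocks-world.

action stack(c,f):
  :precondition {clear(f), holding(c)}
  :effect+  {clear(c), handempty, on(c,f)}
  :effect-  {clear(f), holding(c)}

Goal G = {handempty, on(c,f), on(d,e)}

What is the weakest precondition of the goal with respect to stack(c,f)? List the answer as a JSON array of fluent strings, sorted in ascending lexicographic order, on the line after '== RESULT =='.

Regress:
  G ∩ del = {}  (empty — regression defined)
  G \ add = {handempty, on(c,f), on(d,e)} \ {clear(c), handempty, on(c,f)} = {on(d,e)}
  ∪ pre   = {on(d,e)} ∪ {clear(f), holding(c)}
          = {clear(f), holding(c), on(d,e)}

== RESULT ==
["clear(f)", "holding(c)", "on(d,e)"]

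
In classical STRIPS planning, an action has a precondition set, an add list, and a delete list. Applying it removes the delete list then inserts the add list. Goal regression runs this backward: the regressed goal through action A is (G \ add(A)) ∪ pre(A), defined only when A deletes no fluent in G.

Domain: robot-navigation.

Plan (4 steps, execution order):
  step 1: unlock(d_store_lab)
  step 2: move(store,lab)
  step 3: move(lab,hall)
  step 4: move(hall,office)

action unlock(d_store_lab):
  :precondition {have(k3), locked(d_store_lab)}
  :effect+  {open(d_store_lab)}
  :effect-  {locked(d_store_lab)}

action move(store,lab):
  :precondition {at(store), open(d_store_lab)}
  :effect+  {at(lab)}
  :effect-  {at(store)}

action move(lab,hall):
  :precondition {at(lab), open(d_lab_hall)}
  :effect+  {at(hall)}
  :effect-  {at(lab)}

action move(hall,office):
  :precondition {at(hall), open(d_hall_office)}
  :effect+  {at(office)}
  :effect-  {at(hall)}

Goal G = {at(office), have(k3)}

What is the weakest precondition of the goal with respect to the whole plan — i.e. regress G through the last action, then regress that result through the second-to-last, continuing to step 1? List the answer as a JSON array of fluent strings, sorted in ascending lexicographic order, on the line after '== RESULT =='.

Regress step by step:
  through step 4 (move(hall,office)): drop {at(office)}, keep {have(k3)}, require {at(hall), open(d_hall_office)}
    → {at(hall), have(k3), open(d_hall_office)}
  through step 3 (move(lab,hall)): drop {at(hall)}, keep {have(k3), open(d_hall_office)}, require {at(lab), open(d_lab_hall)}
    → {at(lab), have(k3), open(d_hall_office), open(d_lab_hall)}
  through step 2 (move(store,lab)): drop {at(lab)}, keep {have(k3), open(d_hall_office), open(d_lab_hall)}, require {at(store), open(d_store_lab)}
    → {at(store), have(k3), open(d_hall_office), open(d_lab_hall), open(d_store_lab)}
  through step 1 (unlock(d_store_lab)): drop {open(d_store_lab)}, keep {at(store), have(k3), open(d_hall_office), open(d_lab_hall)}, require {have(k3), locked(d_store_lab)}
    → {at(store), have(k3), locked(d_store_lab), open(d_hall_office), open(d_lab_hall)}

== RESULT ==
["at(store)", "have(k3)", "locked(d_store_lab)", "open(d_hall_office)", "open(d_lab_hall)"]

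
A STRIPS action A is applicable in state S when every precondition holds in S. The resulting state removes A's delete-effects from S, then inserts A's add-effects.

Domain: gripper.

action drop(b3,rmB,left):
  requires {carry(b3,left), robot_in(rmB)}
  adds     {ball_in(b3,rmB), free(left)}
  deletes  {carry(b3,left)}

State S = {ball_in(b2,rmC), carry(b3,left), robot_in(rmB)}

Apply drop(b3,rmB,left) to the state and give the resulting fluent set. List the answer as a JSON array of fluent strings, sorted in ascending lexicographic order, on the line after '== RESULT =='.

Progress:
  pre ⊆ S: {carry(b3,left), robot_in(rmB)} ⊆ S  — applicable
  S \ del = {ball_in(b2,rmC), robot_in(rmB)}
  ∪ add   = {ball_in(b2,rmC), ball_in(b3,rmB), free(left), robot_in(rmB)}

== RESULT ==
["ball_in(b2,rmC)", "ball_in(b3,rmB)", "free(left)", "robot_in(rmB)"]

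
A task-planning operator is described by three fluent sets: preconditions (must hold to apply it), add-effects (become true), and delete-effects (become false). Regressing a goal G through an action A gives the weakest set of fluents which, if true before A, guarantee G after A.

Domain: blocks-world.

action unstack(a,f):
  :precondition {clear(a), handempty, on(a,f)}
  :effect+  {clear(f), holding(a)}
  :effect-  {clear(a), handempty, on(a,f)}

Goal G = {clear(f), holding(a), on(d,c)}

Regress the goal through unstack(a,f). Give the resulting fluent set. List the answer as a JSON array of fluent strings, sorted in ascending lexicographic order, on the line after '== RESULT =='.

Compute (G \ add) ∪ pre:
  G ∩ del = {}  (empty — regression defined)
  G \ add = {clear(f), holding(a), on(d,c)} \ {clear(f), holding(a)} = {on(d,c)}
  ∪ pre   = {on(d,c)} ∪ {clear(a), handempty, on(a,f)}
          = {clear(a), handempty, on(a,f), on(d,c)}

== RESULT ==
["clear(a)", "handempty", "on(a,f)", "on(d,c)"]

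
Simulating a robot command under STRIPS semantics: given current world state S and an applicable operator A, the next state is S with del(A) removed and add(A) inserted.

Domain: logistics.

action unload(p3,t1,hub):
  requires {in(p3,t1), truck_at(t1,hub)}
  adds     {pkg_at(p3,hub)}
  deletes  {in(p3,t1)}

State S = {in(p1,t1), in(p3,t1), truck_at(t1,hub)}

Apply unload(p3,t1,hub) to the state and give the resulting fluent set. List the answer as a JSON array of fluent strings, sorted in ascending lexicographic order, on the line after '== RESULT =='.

Compute (S \ del) ∪ add:
  pre ⊆ S: {in(p3,t1), truck_at(t1,hub)} ⊆ S  — applicable
  S \ del = {in(p1,t1), truck_at(t1,hub)}
  ∪ add   = {in(p1,t1), pkg_at(p3,hub), truck_at(t1,hub)}

== RESULT ==
["in(p1,t1)", "pkg_at(p3,hub)", "truck_at(t1,hub)"]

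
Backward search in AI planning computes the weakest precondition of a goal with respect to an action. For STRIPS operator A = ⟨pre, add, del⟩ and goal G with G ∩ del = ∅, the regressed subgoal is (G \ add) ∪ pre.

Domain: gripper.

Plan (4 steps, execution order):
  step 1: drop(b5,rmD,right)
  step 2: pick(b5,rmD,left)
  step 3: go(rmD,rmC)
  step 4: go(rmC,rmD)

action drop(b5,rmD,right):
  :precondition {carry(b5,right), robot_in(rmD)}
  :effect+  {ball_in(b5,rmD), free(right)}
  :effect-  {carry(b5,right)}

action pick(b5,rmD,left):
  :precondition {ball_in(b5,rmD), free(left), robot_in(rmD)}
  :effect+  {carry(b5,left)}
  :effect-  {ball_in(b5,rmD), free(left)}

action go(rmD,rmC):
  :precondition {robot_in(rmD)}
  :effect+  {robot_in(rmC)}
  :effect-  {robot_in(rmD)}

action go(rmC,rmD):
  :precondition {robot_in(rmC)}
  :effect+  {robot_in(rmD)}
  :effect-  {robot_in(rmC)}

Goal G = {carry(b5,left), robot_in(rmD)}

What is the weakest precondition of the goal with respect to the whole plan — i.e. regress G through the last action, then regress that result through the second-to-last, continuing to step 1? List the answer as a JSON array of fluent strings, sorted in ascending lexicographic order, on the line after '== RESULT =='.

Work backward from the goal:
  through step 4 (go(rmC,rmD)): drop {robot_in(rmD)}, keep {carry(b5,left)}, require {robot_in(rmC)}
    → {carry(b5,left), robot_in(rmC)}
  through step 3 (go(rmD,rmC)): drop {robot_in(rmC)}, keep {carry(b5,left)}, require {robot_in(rmD)}
    → {carry(b5,left), robot_in(rmD)}
  through step 2 (pick(b5,rmD,left)): drop {carry(b5,left)}, keep {robot_in(rmD)}, require {ball_in(b5,rmD), free(left), robot_in(rmD)}
    → {ball_in(b5,rmD), free(left), robot_in(rmD)}
  through step 1 (drop(b5,rmD,right)): drop {ball_in(b5,rmD)}, keep {free(left), robot_in(rmD)}, require {carry(b5,right), robot_in(rmD)}
    → {carry(b5,right), free(left), robot_in(rmD)}

== RESULT ==
["carry(b5,right)", "free(left)", "robot_in(rmD)"]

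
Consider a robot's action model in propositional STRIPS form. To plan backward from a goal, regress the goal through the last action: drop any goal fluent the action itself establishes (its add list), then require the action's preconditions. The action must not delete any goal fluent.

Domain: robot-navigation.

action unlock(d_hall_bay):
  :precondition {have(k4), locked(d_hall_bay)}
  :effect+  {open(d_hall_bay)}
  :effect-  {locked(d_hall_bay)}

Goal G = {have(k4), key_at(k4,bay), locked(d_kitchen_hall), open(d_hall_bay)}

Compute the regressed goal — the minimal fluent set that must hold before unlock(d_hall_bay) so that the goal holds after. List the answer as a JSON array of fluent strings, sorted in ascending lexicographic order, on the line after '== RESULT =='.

Regress:
  G ∩ del = {}  (empty — regression defined)
  G \ add = {have(k4), key_at(k4,bay), locked(d_kitchen_hall), open(d_hall_bay)} \ {open(d_hall_bay)} = {have(k4), key_at(k4,bay), locked(d_kitchen_hall)}
  ∪ pre   = {have(k4), key_at(k4,bay), locked(d_kitchen_hall)} ∪ {have(k4), locked(d_hall_bay)}
          = {have(k4), key_at(k4,bay), locked(d_hall_bay), locked(d_kitchen_hall)}

== RESULT ==
["have(k4)", "key_at(k4,bay)", "locked(d_hall_bay)", "locked(d_kitchen_hall)"]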